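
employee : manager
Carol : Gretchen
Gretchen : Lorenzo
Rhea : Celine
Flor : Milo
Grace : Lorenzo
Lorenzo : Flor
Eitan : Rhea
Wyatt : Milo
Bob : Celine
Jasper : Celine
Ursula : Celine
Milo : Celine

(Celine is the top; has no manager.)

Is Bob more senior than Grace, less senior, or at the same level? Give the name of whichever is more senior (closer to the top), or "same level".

Bob

Bob is 1 level below Celine; Grace is 4. Bob is higher.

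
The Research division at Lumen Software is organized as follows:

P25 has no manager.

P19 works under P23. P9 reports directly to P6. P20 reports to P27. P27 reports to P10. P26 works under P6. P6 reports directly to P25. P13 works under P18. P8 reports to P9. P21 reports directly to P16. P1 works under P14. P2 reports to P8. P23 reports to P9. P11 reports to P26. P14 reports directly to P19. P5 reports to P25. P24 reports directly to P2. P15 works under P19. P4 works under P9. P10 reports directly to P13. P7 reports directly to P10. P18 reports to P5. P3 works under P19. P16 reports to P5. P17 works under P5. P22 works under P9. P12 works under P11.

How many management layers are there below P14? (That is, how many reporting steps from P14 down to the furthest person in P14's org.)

The longest chain under P14 runs P14 → P1, which is 1 level below P14.

1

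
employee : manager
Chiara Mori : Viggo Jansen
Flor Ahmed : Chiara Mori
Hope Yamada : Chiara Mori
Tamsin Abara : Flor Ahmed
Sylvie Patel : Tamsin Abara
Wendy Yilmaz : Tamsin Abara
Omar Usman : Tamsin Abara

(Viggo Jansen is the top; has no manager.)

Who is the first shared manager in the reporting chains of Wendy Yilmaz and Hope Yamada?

Chiara Mori

Wendy Yilmaz's chain of managers is Tamsin Abara, Flor Ahmed, Chiara Mori, Viggo Jansen. Hope Yamada's chain of managers is Chiara Mori, Viggo Jansen. The first manager that appears in both chains is Chiara Mori.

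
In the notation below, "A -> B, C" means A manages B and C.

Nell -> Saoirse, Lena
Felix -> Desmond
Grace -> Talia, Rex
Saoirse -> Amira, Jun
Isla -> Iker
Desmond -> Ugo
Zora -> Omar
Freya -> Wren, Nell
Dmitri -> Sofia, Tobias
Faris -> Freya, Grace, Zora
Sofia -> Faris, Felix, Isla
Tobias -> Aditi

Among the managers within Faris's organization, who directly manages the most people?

Faris

Direct-report counts within Faris's organization: Faris has 3; Zora has 1; Grace has 2; Freya has 2; Nell has 2; Saoirse has 2. The largest is 3, held by Faris.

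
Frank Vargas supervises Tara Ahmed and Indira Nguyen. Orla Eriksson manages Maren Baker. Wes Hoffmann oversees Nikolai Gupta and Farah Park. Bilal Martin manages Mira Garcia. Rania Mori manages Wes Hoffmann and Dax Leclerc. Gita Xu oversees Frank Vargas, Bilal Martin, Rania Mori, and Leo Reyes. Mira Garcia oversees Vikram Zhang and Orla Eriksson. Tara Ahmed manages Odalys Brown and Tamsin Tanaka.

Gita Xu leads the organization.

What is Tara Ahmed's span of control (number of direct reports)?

Tara Ahmed directly manages Odalys Brown, Tamsin Tanaka. That is 2 direct reports.

2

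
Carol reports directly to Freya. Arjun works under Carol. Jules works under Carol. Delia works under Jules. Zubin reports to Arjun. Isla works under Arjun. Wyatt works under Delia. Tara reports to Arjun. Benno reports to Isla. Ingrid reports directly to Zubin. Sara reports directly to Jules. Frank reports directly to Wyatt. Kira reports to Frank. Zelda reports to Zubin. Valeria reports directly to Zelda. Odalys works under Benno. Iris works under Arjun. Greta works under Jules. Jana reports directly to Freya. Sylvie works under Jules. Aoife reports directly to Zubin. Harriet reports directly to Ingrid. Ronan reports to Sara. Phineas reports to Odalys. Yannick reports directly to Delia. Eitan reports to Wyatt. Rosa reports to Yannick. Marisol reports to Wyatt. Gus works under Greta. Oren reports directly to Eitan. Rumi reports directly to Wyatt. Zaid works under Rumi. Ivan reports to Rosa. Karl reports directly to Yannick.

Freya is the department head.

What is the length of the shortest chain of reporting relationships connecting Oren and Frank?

3

Oren is 2 levels below Wyatt, and Frank is 1 level below Wyatt (their lowest common manager). The shortest path runs up from Oren to Wyatt and back down to Frank: 2 + 1 = 3 links.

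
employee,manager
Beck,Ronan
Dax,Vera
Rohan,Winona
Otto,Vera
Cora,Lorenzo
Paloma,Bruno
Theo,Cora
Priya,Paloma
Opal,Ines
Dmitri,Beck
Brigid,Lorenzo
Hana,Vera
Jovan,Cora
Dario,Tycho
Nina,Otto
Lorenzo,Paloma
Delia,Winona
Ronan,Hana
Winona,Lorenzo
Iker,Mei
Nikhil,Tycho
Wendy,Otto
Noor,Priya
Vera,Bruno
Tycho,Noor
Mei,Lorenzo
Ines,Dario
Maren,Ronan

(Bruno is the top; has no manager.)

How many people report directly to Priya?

1

Priya directly manages Noor. That is 1 direct report.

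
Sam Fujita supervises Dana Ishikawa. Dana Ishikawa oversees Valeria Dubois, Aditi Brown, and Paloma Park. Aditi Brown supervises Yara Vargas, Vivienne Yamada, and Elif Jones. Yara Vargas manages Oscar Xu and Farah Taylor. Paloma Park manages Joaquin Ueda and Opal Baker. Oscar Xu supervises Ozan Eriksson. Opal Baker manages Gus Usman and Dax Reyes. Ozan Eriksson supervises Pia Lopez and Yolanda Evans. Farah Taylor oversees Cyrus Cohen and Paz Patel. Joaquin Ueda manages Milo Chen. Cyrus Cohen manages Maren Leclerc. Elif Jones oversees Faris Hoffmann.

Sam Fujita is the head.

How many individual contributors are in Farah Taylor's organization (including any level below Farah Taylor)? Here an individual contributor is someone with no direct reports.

2

The people in Farah Taylor's organization with no one reporting to them are Paz Patel, Maren Leclerc. That is 2.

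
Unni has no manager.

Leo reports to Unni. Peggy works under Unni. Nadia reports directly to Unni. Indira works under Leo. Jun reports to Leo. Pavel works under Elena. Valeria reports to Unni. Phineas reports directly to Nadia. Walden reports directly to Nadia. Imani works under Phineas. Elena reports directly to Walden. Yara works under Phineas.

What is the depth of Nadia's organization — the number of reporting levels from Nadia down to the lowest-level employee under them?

The longest chain under Nadia runs Nadia → Walden → Elena → Pavel, which is 3 levels below Nadia.

3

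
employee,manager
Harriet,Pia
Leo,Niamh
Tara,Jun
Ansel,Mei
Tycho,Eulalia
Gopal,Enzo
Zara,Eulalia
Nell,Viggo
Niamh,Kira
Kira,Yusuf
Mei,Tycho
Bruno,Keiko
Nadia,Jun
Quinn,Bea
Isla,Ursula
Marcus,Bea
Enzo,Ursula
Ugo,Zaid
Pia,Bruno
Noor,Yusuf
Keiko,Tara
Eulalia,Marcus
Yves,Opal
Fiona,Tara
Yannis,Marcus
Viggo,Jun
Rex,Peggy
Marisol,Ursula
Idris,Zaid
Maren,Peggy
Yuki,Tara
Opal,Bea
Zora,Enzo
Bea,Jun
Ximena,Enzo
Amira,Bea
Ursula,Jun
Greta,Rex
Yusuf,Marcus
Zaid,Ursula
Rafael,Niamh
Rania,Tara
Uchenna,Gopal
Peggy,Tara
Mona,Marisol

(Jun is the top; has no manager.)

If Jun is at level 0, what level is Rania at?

2

Chain from Rania up to Jun: Rania → Tara → Jun. That is 2 steps up, so Rania is 2 levels below Jun.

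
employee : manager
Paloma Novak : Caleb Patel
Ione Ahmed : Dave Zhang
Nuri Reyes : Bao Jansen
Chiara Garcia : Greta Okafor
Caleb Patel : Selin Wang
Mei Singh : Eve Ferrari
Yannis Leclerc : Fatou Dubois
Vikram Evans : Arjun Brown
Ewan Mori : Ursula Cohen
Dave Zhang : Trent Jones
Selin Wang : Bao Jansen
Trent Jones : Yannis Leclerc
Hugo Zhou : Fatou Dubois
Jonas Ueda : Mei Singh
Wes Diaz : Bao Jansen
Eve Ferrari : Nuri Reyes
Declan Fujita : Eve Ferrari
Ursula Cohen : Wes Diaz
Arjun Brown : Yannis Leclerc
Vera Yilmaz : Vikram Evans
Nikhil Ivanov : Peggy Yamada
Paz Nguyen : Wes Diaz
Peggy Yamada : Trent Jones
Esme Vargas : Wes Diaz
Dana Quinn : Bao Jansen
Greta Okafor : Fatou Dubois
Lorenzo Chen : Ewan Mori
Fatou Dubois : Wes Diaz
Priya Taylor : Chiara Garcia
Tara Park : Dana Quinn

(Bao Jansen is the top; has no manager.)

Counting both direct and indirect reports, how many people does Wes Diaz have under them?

Wes Diaz directly manages Fatou Dubois, Esme Vargas, Ursula Cohen, Paz Nguyen. Under Fatou Dubois: Hugo Zhou, Greta Okafor, Chiara Garcia, Priya Taylor, Yannis Leclerc, Arjun Brown, Vikram Evans, Vera Yilmaz, Trent Jones, Peggy Yamada, Nikhil Ivanov, Dave Zhang, Ione Ahmed (13). Esme Vargas has no reports. Under Ursula Cohen: Ewan Mori, Lorenzo Chen (2). Paz Nguyen has no reports. So Wes Diaz's organization is 4 direct reports plus everyone under them: 14 + 1 + 3 + 1 = 19.

19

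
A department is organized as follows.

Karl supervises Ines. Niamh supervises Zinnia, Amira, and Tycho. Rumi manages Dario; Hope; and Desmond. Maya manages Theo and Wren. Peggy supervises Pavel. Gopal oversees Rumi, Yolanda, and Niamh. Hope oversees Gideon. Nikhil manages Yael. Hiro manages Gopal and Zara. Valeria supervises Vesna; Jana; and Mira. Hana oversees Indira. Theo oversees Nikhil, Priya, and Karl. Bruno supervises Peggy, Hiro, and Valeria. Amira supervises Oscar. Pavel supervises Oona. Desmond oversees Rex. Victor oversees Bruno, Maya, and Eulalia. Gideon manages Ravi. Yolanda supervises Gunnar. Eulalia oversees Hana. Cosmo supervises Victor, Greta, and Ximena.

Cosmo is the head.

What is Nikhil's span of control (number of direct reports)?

Nikhil directly manages Yael. That is 1 direct report.

1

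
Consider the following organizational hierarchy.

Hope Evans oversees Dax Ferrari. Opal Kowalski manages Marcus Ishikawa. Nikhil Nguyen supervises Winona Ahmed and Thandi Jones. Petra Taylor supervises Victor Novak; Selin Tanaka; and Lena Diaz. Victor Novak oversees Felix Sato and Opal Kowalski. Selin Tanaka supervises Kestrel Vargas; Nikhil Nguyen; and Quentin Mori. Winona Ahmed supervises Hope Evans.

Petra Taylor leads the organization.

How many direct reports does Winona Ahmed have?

1

Winona Ahmed directly manages Hope Evans. That is 1 direct report.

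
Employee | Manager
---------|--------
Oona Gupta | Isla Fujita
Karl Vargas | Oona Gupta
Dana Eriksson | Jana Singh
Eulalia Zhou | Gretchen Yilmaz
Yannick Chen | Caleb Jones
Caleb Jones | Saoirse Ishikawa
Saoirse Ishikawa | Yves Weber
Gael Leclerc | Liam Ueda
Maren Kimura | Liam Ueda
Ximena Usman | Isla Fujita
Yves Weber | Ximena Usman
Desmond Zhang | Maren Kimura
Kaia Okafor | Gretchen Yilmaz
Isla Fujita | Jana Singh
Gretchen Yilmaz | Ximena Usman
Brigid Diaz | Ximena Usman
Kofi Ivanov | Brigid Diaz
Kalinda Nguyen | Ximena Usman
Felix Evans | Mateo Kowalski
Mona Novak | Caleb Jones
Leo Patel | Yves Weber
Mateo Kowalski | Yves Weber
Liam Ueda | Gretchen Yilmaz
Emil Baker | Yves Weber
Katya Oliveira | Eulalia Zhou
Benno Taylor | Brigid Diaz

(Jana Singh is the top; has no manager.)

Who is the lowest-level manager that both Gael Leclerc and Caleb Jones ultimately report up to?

Gael Leclerc's chain of managers is Liam Ueda, Gretchen Yilmaz, Ximena Usman, Isla Fujita, Jana Singh. Caleb Jones's chain of managers is Saoirse Ishikawa, Yves Weber, Ximena Usman, Isla Fujita, Jana Singh. The first manager that appears in both chains is Ximena Usman.

Ximena Usman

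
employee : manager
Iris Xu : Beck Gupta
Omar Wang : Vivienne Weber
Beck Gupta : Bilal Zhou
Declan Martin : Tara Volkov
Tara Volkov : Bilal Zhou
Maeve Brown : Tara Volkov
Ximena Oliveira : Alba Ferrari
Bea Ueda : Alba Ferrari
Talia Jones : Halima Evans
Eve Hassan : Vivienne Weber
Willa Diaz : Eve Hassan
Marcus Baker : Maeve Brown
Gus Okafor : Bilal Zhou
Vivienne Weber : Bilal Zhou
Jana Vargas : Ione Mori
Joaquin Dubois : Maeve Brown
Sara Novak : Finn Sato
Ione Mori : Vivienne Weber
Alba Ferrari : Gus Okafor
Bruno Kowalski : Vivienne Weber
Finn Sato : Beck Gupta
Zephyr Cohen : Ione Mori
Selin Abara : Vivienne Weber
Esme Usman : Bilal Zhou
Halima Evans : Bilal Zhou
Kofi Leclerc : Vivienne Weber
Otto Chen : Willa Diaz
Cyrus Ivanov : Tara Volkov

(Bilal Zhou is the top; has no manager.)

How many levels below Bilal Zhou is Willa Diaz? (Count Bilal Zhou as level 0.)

3

Chain from Willa Diaz up to Bilal Zhou: Willa Diaz → Eve Hassan → Vivienne Weber → Bilal Zhou. That is 3 steps up, so Willa Diaz is 3 levels below Bilal Zhou.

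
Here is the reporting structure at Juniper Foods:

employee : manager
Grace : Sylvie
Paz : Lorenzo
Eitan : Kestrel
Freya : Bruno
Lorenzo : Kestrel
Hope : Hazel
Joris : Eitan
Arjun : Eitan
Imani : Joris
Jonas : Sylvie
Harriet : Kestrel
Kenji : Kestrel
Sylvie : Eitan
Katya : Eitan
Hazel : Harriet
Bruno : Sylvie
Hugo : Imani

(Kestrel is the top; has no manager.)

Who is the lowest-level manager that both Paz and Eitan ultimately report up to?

Paz's chain of managers is Lorenzo, Kestrel. Eitan's chain of managers is Kestrel. The first manager that appears in both chains is Kestrel.

Kestrel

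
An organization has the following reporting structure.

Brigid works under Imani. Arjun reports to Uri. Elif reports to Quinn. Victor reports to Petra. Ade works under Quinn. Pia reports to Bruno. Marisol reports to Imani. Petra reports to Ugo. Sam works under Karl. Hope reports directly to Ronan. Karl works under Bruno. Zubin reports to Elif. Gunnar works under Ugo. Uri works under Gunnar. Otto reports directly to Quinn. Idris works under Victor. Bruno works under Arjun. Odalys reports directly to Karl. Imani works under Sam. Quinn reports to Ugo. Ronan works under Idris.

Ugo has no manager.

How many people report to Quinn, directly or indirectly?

Quinn directly manages Ade, Elif, Otto. Ade has no reports. Under Elif: Zubin (1). Otto has no reports. So Quinn's organization is 3 direct reports plus everyone under them: 1 + 2 + 1 = 4.

4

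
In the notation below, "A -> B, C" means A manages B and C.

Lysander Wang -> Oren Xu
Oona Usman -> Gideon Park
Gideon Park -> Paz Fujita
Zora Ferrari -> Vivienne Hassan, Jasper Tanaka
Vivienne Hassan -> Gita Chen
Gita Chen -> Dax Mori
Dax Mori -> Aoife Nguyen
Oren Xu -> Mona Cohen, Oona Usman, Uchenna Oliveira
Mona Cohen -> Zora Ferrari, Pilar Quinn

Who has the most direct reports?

Oren Xu

Direct-report counts: Lysander Wang has 1; Oren Xu has 3; Oona Usman has 1; Gideon Park has 1; Mona Cohen has 2; Zora Ferrari has 2; Vivienne Hassan has 1; Gita Chen has 1; Dax Mori has 1. The largest is 3, held by Oren Xu.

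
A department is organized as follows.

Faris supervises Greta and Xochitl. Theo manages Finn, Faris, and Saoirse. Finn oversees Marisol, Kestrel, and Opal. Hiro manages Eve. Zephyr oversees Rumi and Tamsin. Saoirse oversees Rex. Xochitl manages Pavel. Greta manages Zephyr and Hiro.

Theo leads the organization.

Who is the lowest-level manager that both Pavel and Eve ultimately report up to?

Faris

Pavel's chain of managers is Xochitl, Faris, Theo. Eve's chain of managers is Hiro, Greta, Faris, Theo. The first manager that appears in both chains is Faris.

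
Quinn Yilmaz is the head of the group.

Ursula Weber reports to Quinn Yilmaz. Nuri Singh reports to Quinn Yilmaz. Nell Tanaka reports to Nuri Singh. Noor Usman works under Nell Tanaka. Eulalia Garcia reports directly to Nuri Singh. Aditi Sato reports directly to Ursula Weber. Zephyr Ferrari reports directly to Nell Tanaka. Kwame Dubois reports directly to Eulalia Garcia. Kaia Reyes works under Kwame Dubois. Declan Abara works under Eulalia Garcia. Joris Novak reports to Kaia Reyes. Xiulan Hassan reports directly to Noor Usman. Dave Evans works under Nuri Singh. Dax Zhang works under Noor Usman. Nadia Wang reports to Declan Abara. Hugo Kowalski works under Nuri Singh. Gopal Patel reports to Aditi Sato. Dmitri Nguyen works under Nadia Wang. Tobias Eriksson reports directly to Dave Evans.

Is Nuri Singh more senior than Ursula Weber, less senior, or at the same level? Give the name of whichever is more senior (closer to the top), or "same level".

Both Nuri Singh and Ursula Weber are 1 level below Quinn Yilmaz.

same level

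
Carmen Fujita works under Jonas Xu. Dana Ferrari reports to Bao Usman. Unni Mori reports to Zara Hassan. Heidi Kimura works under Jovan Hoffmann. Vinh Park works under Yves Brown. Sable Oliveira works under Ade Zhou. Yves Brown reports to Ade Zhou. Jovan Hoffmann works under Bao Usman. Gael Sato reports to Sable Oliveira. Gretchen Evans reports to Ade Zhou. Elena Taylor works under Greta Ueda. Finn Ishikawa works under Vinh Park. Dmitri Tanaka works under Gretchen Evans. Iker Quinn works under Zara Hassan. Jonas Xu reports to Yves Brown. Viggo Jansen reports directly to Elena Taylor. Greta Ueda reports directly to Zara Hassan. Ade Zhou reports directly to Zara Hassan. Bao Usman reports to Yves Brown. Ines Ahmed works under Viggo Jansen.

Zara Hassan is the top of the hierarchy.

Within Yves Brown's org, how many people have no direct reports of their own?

The people in Yves Brown's organization with no one reporting to them are Carmen Fujita, Heidi Kimura, Dana Ferrari, Finn Ishikawa. That is 4.

4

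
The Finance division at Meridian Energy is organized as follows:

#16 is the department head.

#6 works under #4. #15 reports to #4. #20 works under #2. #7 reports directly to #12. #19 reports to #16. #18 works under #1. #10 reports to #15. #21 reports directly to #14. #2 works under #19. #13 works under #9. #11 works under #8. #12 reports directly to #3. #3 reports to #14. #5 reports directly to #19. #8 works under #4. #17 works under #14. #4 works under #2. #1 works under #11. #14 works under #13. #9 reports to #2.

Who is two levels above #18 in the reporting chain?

#18 reports to #1, and #1 reports to #11. So #18's skip-level manager is #11.

#11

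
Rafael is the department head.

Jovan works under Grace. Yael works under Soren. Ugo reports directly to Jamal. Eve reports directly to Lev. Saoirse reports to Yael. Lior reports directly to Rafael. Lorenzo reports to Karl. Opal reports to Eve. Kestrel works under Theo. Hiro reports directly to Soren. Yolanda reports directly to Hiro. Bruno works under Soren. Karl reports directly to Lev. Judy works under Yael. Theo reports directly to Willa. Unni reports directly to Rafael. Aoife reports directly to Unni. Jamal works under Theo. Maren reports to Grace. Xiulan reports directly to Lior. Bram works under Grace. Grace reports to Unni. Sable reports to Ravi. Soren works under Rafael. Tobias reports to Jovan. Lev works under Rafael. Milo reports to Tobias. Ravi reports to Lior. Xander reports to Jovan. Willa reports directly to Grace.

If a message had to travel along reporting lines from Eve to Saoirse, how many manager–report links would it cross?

5

Eve is 2 levels below Rafael, and Saoirse is 3 levels below Rafael (their lowest common manager). The shortest path runs up from Eve to Rafael and back down to Saoirse: 2 + 3 = 5 links.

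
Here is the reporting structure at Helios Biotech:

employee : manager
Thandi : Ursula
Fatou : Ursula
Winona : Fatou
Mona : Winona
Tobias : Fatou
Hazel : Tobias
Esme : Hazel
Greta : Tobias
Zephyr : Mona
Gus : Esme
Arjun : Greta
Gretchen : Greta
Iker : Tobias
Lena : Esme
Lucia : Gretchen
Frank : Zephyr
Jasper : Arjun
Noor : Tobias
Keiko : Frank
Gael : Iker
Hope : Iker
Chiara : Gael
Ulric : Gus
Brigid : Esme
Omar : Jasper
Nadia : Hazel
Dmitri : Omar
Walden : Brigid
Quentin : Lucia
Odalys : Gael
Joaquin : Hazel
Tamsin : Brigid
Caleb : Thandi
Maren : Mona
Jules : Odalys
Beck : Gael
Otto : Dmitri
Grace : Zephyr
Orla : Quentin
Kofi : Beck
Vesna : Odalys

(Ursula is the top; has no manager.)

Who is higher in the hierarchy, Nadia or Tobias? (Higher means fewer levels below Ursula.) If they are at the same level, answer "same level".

Nadia is 4 levels below Ursula; Tobias is 2. Tobias is higher.

Tobias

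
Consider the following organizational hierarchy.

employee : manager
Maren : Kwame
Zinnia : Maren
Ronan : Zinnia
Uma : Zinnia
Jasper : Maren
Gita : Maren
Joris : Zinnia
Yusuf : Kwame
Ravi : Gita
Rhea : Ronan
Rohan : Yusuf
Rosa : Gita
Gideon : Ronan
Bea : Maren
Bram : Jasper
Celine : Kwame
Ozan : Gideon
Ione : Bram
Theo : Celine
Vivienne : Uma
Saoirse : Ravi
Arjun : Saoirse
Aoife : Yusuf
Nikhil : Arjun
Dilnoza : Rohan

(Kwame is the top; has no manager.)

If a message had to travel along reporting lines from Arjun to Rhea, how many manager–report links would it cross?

7

Arjun is 4 levels below Maren, and Rhea is 3 levels below Maren (their lowest common manager). The shortest path runs up from Arjun to Maren and back down to Rhea: 4 + 3 = 7 links.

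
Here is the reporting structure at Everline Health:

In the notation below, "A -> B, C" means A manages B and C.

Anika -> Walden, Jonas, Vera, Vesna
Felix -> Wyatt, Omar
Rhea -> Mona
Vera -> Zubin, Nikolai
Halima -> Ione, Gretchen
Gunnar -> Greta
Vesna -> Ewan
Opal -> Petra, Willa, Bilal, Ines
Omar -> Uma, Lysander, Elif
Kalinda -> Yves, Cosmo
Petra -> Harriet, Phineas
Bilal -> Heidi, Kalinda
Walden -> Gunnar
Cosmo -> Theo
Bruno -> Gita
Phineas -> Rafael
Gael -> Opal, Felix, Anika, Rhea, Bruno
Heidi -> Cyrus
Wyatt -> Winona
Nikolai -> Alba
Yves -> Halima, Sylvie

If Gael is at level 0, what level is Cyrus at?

Chain from Cyrus up to Gael: Cyrus → Heidi → Bilal → Opal → Gael. That is 4 steps up, so Cyrus is 4 levels below Gael.

4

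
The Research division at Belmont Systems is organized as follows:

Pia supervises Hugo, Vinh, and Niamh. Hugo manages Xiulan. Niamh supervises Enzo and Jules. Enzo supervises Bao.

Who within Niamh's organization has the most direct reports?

Direct-report counts within Niamh's organization: Niamh has 2; Enzo has 1. The largest is 2, held by Niamh.

Niamh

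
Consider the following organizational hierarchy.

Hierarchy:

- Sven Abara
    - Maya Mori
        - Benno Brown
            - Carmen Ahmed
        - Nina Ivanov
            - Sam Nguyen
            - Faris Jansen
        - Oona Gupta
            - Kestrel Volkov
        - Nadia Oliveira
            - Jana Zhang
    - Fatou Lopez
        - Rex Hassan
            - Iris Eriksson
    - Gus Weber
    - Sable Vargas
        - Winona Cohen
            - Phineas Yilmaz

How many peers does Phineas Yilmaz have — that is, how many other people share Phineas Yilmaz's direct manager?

Phineas Yilmaz reports to Winona Cohen, and Winona Cohen has no other direct reports. Phineas Yilmaz has 0 peers.

0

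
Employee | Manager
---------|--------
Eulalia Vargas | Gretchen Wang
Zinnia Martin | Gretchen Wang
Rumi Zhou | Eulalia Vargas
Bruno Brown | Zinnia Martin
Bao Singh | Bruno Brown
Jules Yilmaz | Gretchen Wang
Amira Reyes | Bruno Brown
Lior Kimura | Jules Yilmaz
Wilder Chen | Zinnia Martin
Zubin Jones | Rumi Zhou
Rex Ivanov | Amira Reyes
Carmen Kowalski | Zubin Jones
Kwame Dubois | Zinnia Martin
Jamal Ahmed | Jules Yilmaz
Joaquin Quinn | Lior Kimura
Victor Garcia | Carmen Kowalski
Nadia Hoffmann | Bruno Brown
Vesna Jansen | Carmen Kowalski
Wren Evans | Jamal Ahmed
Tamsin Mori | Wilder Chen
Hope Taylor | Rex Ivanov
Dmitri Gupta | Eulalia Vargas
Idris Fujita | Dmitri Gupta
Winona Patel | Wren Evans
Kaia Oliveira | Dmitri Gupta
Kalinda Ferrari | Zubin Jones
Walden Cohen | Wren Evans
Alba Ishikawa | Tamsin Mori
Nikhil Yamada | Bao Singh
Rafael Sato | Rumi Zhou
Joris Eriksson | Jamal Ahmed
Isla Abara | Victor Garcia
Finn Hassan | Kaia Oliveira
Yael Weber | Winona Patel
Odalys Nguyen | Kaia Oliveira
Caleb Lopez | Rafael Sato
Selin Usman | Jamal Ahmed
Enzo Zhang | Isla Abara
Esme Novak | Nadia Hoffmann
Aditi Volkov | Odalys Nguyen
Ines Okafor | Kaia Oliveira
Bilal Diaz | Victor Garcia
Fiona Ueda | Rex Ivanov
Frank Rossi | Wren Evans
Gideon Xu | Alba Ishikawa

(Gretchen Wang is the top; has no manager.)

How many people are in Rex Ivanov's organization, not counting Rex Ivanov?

Rex Ivanov directly manages Hope Taylor, Fiona Ueda. Hope Taylor has no reports. Fiona Ueda has no reports. So Rex Ivanov's organization is 2 direct reports plus everyone under them: 1 + 1 = 2.

2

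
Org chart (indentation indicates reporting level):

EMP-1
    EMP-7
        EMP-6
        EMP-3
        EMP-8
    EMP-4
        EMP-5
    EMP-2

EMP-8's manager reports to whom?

EMP-8 reports to EMP-7, and EMP-7 reports to EMP-1. So EMP-8's skip-level manager is EMP-1.

EMP-1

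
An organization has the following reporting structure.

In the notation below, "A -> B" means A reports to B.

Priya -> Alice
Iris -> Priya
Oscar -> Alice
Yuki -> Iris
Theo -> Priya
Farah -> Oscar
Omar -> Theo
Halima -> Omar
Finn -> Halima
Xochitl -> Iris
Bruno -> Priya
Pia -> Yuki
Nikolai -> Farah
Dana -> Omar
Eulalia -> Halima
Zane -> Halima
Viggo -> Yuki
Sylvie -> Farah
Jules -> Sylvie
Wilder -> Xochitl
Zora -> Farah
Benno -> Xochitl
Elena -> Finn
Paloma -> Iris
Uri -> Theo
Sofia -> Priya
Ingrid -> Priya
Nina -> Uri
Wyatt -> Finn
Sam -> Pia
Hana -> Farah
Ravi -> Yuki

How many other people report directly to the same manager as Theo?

Theo reports to Priya. Priya's other direct reports are Iris, Bruno, Sofia, Ingrid — 4 peers.

4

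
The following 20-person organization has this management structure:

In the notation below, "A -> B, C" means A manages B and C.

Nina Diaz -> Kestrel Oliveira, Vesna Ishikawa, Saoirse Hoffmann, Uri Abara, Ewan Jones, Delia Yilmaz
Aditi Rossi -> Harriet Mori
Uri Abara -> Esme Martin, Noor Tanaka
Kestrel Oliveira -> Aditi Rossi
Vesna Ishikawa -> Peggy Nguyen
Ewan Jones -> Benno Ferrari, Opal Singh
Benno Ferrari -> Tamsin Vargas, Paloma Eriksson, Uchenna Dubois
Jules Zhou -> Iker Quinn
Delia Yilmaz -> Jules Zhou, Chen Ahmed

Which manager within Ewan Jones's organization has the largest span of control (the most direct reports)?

Benno Ferrari

Direct-report counts within Ewan Jones's organization: Ewan Jones has 2; Benno Ferrari has 3. The largest is 3, held by Benno Ferrari.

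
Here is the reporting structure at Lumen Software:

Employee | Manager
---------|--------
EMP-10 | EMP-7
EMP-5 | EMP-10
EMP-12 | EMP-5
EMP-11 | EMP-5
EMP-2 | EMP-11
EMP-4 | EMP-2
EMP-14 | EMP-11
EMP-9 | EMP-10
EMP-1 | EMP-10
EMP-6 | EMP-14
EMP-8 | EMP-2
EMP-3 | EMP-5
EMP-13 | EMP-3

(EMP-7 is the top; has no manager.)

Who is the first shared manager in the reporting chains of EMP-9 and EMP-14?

EMP-9's chain of managers is EMP-10, EMP-7. EMP-14's chain of managers is EMP-11, EMP-5, EMP-10, EMP-7. The first manager that appears in both chains is EMP-10.

EMP-10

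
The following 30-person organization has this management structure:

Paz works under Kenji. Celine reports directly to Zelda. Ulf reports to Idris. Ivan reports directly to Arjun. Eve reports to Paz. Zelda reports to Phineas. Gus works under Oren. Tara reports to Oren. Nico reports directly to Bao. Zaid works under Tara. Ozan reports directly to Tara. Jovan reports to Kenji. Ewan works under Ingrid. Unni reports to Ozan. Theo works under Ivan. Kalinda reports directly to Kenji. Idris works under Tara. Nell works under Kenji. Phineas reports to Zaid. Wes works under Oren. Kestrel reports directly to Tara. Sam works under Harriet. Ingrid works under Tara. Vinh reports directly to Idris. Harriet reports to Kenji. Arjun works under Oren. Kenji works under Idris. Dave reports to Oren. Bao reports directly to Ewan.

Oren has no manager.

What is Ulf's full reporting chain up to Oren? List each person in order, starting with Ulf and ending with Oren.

Ulf reports to Idris. Idris reports to Tara. Tara reports to Oren. Oren is at the top.

Ulf -> Idris -> Tara -> Oren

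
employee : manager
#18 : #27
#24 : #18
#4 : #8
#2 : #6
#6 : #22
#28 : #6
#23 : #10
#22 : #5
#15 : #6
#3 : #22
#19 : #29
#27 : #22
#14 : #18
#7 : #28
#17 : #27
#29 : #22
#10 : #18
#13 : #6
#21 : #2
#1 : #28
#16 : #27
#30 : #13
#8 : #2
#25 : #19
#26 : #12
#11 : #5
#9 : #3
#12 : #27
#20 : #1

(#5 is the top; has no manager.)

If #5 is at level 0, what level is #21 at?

Chain from #21 up to #5: #21 → #2 → #6 → #22 → #5. That is 4 steps up, so #21 is 4 levels below #5.

4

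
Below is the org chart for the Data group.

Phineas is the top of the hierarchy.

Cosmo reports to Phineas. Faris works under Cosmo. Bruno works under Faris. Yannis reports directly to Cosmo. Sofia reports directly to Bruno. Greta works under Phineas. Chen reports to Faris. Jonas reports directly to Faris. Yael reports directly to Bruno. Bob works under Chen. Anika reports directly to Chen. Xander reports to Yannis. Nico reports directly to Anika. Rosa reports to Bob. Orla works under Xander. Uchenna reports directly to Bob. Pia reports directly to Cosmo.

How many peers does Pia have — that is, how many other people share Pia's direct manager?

Pia reports to Cosmo. Cosmo's other direct reports are Faris, Yannis — 2 peers.

2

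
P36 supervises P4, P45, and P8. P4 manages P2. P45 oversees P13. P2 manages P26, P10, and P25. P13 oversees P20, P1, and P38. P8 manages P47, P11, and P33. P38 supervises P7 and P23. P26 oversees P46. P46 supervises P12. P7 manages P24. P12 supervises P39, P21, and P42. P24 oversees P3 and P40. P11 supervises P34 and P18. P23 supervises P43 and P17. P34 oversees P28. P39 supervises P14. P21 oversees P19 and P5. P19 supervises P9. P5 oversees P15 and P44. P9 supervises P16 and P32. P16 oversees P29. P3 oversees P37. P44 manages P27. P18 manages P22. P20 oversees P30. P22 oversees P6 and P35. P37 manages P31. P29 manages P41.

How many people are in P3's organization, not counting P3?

2

P3 directly manages P37. Under P37: P31 (1). That's 2 in total.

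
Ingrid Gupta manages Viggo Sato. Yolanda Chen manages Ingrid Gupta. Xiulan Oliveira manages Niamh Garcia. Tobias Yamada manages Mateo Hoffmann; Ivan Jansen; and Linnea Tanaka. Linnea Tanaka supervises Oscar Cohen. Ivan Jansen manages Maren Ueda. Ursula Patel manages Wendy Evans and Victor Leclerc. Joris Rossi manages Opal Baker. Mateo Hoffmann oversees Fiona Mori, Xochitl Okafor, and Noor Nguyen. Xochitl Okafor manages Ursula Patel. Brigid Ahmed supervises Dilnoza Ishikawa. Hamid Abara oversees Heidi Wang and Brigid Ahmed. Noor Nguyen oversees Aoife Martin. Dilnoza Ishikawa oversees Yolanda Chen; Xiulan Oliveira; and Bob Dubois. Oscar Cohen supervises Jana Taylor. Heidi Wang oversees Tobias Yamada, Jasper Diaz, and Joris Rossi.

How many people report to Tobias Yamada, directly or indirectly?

13

Tobias Yamada directly manages Mateo Hoffmann, Ivan Jansen, Linnea Tanaka. Under Mateo Hoffmann: Noor Nguyen, Aoife Martin, Xochitl Okafor, Ursula Patel, Victor Leclerc, Wendy Evans, Fiona Mori (7). Under Ivan Jansen: Maren Ueda (1). Under Linnea Tanaka: Oscar Cohen, Jana Taylor (2). So Tobias Yamada's organization is 3 direct reports plus everyone under them: 8 + 2 + 3 = 13.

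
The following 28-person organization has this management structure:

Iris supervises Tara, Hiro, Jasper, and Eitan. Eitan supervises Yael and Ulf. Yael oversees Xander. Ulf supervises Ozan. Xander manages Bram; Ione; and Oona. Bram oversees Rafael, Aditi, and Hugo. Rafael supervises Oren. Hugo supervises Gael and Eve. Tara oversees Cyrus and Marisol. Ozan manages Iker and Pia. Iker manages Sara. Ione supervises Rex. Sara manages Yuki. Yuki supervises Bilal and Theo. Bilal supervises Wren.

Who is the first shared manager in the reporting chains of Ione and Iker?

Ione's chain of managers is Xander, Yael, Eitan, Iris. Iker's chain of managers is Ozan, Ulf, Eitan, Iris. The first manager that appears in both chains is Eitan.

Eitan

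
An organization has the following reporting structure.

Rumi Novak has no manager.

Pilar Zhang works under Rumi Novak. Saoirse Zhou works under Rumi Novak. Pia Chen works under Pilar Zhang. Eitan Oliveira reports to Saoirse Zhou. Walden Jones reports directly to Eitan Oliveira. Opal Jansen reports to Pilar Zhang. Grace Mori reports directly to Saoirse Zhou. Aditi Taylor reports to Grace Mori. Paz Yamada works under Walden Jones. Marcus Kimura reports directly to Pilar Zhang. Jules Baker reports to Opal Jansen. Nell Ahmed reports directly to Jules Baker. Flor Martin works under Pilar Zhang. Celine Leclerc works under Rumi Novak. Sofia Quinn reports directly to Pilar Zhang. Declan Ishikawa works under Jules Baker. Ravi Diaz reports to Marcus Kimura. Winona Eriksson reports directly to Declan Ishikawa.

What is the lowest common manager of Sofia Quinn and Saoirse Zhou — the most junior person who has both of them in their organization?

Rumi Novak

Sofia Quinn's chain of managers is Pilar Zhang, Rumi Novak. Saoirse Zhou's chain of managers is Rumi Novak. The first manager that appears in both chains is Rumi Novak.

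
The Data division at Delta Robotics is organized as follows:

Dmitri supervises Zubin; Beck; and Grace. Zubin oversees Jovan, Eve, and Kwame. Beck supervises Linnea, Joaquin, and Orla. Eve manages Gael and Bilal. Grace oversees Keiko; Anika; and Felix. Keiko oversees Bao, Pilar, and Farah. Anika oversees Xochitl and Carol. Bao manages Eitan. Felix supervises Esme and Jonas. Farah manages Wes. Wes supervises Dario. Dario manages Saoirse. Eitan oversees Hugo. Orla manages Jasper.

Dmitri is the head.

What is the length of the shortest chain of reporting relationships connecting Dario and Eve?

Dario is 5 levels below Dmitri, and Eve is 2 levels below Dmitri (their lowest common manager). The shortest path runs up from Dario to Dmitri and back down to Eve: 5 + 2 = 7 links.

7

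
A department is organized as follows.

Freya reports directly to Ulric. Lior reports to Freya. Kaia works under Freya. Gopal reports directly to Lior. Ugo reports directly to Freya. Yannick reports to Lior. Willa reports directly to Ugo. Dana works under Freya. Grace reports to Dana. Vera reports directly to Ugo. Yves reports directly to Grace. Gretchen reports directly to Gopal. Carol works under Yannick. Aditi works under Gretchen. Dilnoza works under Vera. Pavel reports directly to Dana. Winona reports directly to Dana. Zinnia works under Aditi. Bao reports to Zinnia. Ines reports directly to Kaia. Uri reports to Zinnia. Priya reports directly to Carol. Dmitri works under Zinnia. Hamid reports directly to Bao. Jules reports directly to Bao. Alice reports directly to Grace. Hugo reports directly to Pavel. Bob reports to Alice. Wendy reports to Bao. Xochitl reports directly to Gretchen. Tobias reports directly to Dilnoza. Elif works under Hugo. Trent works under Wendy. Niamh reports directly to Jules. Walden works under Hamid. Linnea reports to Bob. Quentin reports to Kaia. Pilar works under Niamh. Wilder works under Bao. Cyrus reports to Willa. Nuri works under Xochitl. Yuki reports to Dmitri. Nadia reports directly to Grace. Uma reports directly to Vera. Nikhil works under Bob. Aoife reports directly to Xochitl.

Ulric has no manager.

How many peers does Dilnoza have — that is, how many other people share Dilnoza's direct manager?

Dilnoza reports to Vera. Vera's other direct reports are Uma — 1 peer.

1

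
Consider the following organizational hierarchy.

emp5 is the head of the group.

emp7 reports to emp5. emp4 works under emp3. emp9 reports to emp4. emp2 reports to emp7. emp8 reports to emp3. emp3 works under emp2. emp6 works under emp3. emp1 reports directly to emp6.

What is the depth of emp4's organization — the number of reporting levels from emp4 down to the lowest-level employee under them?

The longest chain under emp4 runs emp4 → emp9, which is 1 level below emp4.

1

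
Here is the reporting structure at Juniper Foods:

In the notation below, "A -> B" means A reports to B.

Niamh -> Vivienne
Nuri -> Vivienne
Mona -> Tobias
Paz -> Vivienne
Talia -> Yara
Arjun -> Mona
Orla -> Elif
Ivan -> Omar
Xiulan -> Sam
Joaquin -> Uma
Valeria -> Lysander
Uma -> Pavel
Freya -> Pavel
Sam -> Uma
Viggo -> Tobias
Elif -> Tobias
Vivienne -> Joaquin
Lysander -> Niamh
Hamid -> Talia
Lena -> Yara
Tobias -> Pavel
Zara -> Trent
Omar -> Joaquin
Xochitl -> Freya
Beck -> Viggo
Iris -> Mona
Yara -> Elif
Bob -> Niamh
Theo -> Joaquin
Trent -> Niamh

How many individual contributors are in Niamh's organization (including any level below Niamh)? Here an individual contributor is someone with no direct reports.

The people in Niamh's organization with no one reporting to them are Bob, Valeria, Zara. That is 3.

3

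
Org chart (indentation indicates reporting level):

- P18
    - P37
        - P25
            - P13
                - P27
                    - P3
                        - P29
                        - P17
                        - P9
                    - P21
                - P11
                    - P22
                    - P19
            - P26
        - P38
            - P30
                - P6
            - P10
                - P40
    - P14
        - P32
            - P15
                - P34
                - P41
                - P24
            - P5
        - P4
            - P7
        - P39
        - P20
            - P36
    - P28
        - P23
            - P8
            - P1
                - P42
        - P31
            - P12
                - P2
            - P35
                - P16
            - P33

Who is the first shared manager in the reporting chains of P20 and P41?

P20's chain of managers is P14, P18. P41's chain of managers is P15, P32, P14, P18. The first manager that appears in both chains is P14.

P14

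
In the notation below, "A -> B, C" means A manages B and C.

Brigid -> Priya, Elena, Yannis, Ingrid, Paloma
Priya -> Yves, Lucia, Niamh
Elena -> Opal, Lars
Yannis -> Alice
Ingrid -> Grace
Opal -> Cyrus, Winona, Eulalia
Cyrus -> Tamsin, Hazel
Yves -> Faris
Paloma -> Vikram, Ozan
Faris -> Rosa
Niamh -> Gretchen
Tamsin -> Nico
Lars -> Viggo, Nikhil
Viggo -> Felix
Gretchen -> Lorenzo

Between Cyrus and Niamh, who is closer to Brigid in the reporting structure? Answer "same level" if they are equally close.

Niamh

Cyrus is 3 levels below Brigid; Niamh is 2. Niamh is higher.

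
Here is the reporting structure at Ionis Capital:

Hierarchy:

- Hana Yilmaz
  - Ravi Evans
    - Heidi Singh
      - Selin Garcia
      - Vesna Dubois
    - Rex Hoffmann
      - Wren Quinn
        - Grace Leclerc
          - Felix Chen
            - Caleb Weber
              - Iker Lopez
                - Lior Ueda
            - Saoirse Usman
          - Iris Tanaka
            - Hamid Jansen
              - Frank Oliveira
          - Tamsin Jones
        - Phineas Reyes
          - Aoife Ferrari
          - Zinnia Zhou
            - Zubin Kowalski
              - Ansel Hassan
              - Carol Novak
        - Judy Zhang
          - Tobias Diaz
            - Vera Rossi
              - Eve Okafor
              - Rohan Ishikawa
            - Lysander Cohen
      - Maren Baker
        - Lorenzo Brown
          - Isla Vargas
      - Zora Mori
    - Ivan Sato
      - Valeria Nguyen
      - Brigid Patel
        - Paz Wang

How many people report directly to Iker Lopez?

1

Iker Lopez directly manages Lior Ueda. That is 1 direct report.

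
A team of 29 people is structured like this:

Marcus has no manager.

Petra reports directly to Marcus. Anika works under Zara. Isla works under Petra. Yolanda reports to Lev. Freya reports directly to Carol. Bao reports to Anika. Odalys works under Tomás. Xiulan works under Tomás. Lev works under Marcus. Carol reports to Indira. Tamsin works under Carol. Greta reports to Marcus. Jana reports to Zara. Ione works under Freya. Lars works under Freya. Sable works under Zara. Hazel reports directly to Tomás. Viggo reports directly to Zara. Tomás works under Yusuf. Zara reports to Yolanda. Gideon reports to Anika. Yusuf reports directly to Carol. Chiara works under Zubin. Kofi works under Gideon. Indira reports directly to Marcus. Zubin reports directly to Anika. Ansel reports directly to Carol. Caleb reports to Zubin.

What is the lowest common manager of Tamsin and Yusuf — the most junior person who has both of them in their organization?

Carol

Tamsin's chain of managers is Carol, Indira, Marcus. Yusuf's chain of managers is Carol, Indira, Marcus. The first manager that appears in both chains is Carol.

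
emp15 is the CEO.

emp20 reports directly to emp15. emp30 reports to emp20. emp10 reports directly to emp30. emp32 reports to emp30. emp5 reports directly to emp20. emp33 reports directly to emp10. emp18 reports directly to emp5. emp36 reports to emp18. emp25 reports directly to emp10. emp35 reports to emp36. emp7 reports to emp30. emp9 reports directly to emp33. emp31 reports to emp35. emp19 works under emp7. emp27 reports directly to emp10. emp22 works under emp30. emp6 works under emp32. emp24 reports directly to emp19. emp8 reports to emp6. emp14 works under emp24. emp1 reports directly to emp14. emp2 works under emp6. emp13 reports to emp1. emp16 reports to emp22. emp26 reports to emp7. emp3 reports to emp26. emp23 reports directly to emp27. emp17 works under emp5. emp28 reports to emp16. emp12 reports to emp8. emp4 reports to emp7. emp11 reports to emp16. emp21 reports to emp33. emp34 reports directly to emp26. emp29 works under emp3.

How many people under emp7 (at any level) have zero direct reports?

The people in emp7's organization with no one reporting to them are emp4, emp34, emp29, emp13. That is 4.

4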